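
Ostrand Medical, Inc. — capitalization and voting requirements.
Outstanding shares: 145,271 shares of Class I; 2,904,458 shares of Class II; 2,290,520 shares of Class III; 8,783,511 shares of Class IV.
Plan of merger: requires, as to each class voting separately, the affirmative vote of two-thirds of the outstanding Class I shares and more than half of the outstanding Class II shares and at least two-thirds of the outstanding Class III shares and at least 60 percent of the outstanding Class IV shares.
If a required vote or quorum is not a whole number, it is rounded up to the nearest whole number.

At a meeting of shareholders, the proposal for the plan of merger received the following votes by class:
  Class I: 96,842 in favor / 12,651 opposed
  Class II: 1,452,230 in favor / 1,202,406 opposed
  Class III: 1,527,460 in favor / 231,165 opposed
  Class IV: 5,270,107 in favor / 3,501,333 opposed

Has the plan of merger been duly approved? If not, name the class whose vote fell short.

Class I: 2/3 of 145271 = 96847.33, rounded up to 96848; 96,848 required, 96,842 in favor — not approved.
Class II: a majority of 2904458 is 1452230; 1,452,230 required, 1,452,230 in favor — approved.
Class III: 2/3 of 2290520 = 1527013.33, rounded up to 1527014; 1,527,014 required, 1,527,460 in favor — approved.
Class IV: 3/5 of 8783511 = 5270106.60, rounded up to 5270107; 5,270,107 required, 5,270,107 in favor — approved.

Not approved — the Class I shares did not give the required vote.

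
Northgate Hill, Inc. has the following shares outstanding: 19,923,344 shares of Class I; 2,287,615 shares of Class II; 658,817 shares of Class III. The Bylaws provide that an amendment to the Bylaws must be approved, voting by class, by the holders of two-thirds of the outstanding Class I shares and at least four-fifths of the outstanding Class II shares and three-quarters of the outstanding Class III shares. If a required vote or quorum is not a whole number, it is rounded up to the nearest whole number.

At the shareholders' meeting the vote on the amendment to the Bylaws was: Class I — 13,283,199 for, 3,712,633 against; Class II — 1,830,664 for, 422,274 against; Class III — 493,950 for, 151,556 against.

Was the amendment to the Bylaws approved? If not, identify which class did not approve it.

Class I: 2/3 of 19923344 = 13282229.33, rounded up to 13282230; 13,282,230 required, 13,283,199 in favor — approved.
Class II: 4/5 of 2287615 = 1830092; 1,830,092 required, 1,830,664 in favor — approved.
Class III: 3/4 of 658817 = 494112.75, rounded up to 494113; 494,113 required, 493,950 in favor — not approved.

Not approved — the Class III shares did not give the required vote.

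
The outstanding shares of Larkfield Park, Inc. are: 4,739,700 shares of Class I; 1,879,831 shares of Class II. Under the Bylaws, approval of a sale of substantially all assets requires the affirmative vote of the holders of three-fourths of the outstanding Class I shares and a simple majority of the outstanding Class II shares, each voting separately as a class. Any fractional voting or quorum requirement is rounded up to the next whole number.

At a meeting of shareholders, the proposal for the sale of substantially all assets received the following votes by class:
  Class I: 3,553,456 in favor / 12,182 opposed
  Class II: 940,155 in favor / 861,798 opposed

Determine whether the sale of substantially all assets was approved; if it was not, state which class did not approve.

Class I: 3/4 of 4739700 = 3554775; 3,554,775 required, 3,553,456 in favor — not approved.
Class II: a majority of 1879831 is 939916; 939,916 required, 940,155 in favor — approved.

Not approved — the Class I shares did not give the required vote.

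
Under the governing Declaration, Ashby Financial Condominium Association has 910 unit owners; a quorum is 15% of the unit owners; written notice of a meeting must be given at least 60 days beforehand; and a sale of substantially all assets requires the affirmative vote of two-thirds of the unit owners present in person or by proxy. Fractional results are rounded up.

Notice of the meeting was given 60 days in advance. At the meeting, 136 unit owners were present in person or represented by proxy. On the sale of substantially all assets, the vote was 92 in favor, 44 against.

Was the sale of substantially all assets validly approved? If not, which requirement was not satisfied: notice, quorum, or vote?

Notice: 60 days given; 60 required. Satisfied.
Quorum: 15% of 910 = 136.50, rounded up to 137; 136 present. Not satisfied.
Vote: requires two-thirds of those present (136); 2/3 of 136 = 90.67, rounded up to 91, so 91 needed; 92 in favor. Satisfied.

Invalid — quorum requirement not satisfied.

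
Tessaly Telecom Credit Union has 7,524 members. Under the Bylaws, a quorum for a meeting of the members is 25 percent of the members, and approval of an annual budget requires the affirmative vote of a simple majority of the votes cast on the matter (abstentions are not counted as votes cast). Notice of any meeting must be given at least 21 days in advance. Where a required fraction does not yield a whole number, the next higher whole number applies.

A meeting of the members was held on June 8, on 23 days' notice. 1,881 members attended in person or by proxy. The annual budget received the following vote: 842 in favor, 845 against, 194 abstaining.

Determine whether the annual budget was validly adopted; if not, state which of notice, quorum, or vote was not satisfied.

Notice: 23 days given; 21 required. Satisfied.
Quorum: 25% of 7,524 = 1,881; 1,881 present. Satisfied.
Vote: requires a majority of the votes cast (1,881 − 194 abstaining = 1,687); a majority of 1687 is 844, so 844 needed; 842 in favor. Not satisfied.

Invalid — vote requirement not satisfied.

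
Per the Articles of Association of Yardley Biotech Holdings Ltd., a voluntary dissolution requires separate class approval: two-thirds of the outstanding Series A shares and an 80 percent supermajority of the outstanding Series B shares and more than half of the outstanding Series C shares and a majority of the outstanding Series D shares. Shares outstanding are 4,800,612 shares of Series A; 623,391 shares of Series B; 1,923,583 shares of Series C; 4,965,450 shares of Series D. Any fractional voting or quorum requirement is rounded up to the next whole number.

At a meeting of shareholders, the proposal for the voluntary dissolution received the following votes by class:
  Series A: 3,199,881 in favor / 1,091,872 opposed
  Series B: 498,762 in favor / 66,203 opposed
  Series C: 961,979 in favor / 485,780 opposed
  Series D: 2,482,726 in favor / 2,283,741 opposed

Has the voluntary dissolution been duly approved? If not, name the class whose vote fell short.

Series A: 2/3 of 4800612 = 3200408; 3,200,408 required, 3,199,881 in favor — not approved.
Series B: 4/5 of 623391 = 498712.80, rounded up to 498713; 498,713 required, 498,762 in favor — approved.
Series C: a majority of 1923583 is 961792; 961,792 required, 961,979 in favor — approved.
Series D: a majority of 4965450 is 2482726; 2,482,726 required, 2,482,726 in favor — approved.

Not approved — the Series A shares did not give the required vote.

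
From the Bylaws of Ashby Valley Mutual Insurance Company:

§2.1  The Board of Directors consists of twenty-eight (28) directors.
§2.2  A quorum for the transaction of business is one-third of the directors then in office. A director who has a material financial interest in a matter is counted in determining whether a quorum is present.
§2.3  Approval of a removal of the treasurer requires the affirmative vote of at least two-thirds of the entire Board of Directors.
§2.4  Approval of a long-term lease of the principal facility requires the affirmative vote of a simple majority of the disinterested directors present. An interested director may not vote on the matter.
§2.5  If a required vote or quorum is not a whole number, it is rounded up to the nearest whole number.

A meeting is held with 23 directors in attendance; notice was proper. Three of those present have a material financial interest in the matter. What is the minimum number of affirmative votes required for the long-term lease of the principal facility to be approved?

The long-term lease of the principal facility requires a majority of the disinterested directors present (23 − 3 = 20).
A majority of 20 is 11.

11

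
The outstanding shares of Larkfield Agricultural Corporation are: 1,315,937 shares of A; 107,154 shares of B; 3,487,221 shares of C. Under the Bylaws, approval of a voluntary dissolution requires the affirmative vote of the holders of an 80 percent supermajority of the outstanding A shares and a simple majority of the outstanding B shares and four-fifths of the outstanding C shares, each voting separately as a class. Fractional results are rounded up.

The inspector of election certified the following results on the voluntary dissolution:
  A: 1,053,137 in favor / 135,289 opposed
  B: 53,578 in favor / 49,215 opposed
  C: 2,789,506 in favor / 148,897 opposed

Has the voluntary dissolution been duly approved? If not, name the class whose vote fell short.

Not approved — the C shares did not give the required vote.

A: 4/5 of 1315937 = 1052749.60, rounded up to 1052750; 1,052,750 required, 1,053,137 in favor — approved.
B: a majority of 107154 is 53578; 53,578 required, 53,578 in favor — approved.
C: 4/5 of 3487221 = 2789776.80, rounded up to 2789777; 2,789,777 required, 2,789,506 in favor — not approved.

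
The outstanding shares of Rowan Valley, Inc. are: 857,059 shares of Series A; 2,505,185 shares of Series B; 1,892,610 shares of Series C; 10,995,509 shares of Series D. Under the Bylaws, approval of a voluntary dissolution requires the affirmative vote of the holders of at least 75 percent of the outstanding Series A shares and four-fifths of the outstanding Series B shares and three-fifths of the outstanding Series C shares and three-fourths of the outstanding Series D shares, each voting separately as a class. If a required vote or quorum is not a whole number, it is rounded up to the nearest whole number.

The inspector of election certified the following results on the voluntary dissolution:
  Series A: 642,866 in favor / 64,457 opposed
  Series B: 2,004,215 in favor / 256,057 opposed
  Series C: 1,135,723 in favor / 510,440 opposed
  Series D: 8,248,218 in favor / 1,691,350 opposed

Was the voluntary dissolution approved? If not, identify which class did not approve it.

Approved — every class gave the required vote.

Series A: 3/4 of 857059 = 642794.25, rounded up to 642795; 642,795 required, 642,866 in favor — approved.
Series B: 4/5 of 2505185 = 2004148; 2,004,148 required, 2,004,215 in favor — approved.
Series C: 3/5 of 1892610 = 1135566; 1,135,566 required, 1,135,723 in favor — approved.
Series D: 3/4 of 10995509 = 8246631.75, rounded up to 8246632; 8,246,632 required, 8,248,218 in favor — approved.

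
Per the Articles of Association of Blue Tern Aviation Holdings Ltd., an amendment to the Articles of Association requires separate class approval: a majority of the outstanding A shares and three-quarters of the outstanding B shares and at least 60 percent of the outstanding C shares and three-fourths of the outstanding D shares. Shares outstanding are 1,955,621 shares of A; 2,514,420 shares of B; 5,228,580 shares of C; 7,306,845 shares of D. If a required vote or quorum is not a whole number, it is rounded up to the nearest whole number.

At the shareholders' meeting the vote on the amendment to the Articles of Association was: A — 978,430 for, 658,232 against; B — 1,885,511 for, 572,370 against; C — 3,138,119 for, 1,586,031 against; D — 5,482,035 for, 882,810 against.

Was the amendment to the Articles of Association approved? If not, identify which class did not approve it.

A: a majority of 1955621 is 977811; 977,811 required, 978,430 in favor — approved.
B: 3/4 of 2514420 = 1885815; 1,885,815 required, 1,885,511 in favor — not approved.
C: 3/5 of 5228580 = 3137148; 3,137,148 required, 3,138,119 in favor — approved.
D: 3/4 of 7306845 = 5480133.75, rounded up to 5480134; 5,480,134 required, 5,482,035 in favor — approved.

Not approved — the B shares did not give the required vote.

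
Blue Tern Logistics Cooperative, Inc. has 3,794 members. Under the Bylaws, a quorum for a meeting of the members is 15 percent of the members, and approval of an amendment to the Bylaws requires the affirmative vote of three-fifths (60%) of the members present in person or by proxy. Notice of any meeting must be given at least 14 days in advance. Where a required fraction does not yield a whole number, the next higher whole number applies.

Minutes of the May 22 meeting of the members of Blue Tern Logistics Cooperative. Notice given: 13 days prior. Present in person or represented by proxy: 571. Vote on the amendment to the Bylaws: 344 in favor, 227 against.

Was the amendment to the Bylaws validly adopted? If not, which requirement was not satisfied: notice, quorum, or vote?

Notice: 13 days given; 14 required. Not satisfied.
Quorum: 15% of 3,794 = 569.10, rounded up to 570; 571 present. Satisfied.
Vote: requires three-fifths of those present (571); 3/5 of 571 = 342.60, rounded up to 343, so 343 needed; 344 in favor. Satisfied.

Invalid — notice requirement not satisfied.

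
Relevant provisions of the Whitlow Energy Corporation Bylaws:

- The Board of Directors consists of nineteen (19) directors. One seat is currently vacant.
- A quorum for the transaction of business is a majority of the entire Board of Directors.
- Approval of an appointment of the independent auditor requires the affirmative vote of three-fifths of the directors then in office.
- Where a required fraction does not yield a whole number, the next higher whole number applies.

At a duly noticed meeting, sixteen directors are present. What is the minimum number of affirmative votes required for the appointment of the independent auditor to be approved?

The appointment of the independent auditor requires three-fifths of the directors then in office (18).
3/5 of 18 = 10.80, rounded up to 11.

11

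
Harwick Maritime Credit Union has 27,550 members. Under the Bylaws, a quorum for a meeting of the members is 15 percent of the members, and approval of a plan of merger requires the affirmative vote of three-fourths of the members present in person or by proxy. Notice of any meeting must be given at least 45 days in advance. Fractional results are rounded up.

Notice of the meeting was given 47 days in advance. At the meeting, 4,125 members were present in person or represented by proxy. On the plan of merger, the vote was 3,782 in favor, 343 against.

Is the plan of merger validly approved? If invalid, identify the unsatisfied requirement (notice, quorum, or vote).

Notice: 47 days given; 45 required. Satisfied.
Quorum: 15% of 27,550 = 4,132.50, rounded up to 4,133; 4,125 present. Not satisfied.
Vote: requires three-fourths of those present (4,125); 3/4 of 4125 = 3093.75, rounded up to 3094, so 3,094 needed; 3,782 in favor. Satisfied.

Invalid — quorum requirement not satisfied.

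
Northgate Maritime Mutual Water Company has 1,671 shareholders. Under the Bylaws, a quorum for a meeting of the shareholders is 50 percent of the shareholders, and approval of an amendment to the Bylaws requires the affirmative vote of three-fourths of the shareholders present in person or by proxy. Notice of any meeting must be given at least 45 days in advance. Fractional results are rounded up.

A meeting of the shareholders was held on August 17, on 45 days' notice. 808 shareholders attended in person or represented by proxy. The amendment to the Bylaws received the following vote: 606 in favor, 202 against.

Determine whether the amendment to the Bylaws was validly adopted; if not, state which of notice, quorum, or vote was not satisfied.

Invalid — quorum requirement not satisfied.

Notice: 45 days given; 45 required. Satisfied.
Quorum: 50% of 1,671 = 835.50, rounded up to 836; 808 present. Not satisfied.
Vote: requires three-fourths of those present (808); 3/4 of 808 = 606, so 606 needed; 606 in favor. Satisfied.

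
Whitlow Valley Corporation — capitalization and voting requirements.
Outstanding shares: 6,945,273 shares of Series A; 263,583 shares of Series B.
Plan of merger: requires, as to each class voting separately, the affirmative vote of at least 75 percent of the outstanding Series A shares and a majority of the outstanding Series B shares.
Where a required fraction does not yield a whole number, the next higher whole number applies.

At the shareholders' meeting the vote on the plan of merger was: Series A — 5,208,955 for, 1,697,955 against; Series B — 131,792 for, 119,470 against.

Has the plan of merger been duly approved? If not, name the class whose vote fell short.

Series A: 3/4 of 6945273 = 5208954.75, rounded up to 5208955; 5,208,955 required, 5,208,955 in favor — approved.
Series B: a majority of 263583 is 131792; 131,792 required, 131,792 in favor — approved.

Approved — every class gave the required vote.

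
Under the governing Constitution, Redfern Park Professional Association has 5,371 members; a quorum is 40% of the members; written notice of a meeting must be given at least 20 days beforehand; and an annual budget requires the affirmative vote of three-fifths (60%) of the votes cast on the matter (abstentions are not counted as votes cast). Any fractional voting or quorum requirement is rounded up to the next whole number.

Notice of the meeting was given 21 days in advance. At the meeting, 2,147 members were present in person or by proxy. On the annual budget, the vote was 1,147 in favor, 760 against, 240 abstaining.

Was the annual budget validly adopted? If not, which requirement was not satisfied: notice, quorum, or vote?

Invalid — quorum requirement not satisfied.

Notice: 21 days given; 20 required. Satisfied.
Quorum: 40% of 5,371 = 2,148.40, rounded up to 2,149; 2,147 present. Not satisfied.
Vote: requires three-fifths of the votes cast (2,147 − 240 abstaining = 1,907); 3/5 of 1907 = 1144.20, rounded up to 1145, so 1,145 needed; 1,147 in favor. Satisfied.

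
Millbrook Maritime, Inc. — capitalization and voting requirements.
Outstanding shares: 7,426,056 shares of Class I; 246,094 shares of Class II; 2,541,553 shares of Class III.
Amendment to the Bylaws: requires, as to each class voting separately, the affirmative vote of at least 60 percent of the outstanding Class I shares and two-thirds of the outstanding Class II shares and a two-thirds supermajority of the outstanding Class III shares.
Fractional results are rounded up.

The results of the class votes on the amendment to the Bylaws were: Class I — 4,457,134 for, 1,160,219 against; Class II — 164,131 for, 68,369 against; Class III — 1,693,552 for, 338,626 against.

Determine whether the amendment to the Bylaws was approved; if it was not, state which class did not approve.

Class I: 3/5 of 7426056 = 4455633.60, rounded up to 4455634; 4,455,634 required, 4,457,134 in favor — approved.
Class II: 2/3 of 246094 = 164062.67, rounded up to 164063; 164,063 required, 164,131 in favor — approved.
Class III: 2/3 of 2541553 = 1694368.67, rounded up to 1694369; 1,694,369 required, 1,693,552 in favor — not approved.

Not approved — the Class III shares did not give the required vote.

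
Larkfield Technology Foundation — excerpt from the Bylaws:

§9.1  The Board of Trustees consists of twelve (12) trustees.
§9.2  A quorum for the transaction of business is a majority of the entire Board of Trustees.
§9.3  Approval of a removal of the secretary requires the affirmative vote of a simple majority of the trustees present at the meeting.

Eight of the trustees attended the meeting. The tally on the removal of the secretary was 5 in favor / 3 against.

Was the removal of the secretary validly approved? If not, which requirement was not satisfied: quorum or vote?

Valid — all requirements satisfied.

Quorum: 8 present; quorum is 7. Satisfied.
Vote: the removal of the secretary requires a majority of the trustees present (8). A majority of 8 is 5, so 5 affirmative votes are needed; 5 voted in favor. Satisfied.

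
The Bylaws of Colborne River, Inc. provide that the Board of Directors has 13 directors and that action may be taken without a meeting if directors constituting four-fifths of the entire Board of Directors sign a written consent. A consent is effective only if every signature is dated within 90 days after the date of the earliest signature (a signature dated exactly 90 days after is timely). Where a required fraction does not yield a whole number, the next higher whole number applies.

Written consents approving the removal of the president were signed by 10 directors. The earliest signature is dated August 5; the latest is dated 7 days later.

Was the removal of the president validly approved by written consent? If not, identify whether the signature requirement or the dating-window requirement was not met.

Not effective — insufficient signatures.

Signatures required: four-fifths of 13 — 4/5 of 13 = 10.40, rounded up to 11, so 11 needed; 10 signed. Insufficient.
Dating window: the latest signature is 7 days after the earliest; the limit is 90 days. Within the window.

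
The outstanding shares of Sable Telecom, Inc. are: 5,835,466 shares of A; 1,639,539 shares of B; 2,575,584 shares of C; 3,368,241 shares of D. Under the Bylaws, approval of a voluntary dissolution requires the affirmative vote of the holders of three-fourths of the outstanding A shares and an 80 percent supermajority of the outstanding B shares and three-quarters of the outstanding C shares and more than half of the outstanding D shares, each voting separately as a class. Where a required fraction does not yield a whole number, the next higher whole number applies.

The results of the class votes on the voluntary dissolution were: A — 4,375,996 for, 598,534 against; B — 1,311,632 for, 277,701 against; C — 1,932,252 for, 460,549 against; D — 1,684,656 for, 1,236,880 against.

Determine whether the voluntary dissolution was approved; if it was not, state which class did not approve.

Not approved — the A shares did not give the required vote.

A: 3/4 of 5835466 = 4376599.50, rounded up to 4376600; 4,376,600 required, 4,375,996 in favor — not approved.
B: 4/5 of 1639539 = 1311631.20, rounded up to 1311632; 1,311,632 required, 1,311,632 in favor — approved.
C: 3/4 of 2575584 = 1931688; 1,931,688 required, 1,932,252 in favor — approved.
D: a majority of 3368241 is 1684121; 1,684,121 required, 1,684,656 in favor — approved.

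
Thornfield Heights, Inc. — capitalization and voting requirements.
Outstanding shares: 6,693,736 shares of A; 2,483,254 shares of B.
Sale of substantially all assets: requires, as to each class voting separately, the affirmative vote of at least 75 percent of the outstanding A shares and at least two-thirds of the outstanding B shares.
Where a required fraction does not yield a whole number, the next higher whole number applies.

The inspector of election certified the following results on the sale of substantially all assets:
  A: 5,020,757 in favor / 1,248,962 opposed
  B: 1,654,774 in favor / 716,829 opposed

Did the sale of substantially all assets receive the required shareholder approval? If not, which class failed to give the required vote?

A: 3/4 of 6693736 = 5020302; 5,020,302 required, 5,020,757 in favor — approved.
B: 2/3 of 2483254 = 1655502.67, rounded up to 1655503; 1,655,503 required, 1,654,774 in favor — not approved.

Not approved — the B shares did not give the required vote.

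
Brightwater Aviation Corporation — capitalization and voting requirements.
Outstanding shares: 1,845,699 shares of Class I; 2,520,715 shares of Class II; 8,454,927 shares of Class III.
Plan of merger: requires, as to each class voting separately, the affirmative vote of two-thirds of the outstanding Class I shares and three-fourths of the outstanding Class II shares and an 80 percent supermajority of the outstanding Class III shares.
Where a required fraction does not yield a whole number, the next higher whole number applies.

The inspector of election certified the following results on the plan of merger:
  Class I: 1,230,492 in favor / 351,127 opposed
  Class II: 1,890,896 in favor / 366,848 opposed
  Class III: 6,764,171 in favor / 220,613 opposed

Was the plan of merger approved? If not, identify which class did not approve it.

Approved — every class gave the required vote.

Class I: 2/3 of 1845699 = 1230466; 1,230,466 required, 1,230,492 in favor — approved.
Class II: 3/4 of 2520715 = 1890536.25, rounded up to 1890537; 1,890,537 required, 1,890,896 in favor — approved.
Class III: 4/5 of 8454927 = 6763941.60, rounded up to 6763942; 6,763,942 required, 6,764,171 in favor — approved.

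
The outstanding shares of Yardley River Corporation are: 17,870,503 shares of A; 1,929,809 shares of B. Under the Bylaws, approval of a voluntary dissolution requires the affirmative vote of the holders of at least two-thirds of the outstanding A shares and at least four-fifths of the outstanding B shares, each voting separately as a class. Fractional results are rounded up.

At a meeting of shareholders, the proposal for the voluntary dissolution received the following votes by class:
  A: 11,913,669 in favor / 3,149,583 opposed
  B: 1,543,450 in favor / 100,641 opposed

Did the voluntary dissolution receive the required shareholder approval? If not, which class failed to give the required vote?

Not approved — the B shares did not give the required vote.

A: 2/3 of 17870503 = 11913668.67, rounded up to 11913669; 11,913,669 required, 11,913,669 in favor — approved.
B: 4/5 of 1929809 = 1543847.20, rounded up to 1543848; 1,543,848 required, 1,543,450 in favor — not approved.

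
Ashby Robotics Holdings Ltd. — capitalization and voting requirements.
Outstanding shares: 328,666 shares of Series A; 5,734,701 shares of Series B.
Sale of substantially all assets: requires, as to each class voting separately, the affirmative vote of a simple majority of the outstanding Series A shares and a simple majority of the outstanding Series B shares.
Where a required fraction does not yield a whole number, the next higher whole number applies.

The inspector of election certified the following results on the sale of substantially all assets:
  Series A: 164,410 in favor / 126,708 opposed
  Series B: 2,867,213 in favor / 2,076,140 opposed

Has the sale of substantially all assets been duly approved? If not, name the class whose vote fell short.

Not approved — the Series B shares did not give the required vote.

Series A: a majority of 328666 is 164334; 164,334 required, 164,410 in favor — approved.
Series B: a majority of 5734701 is 2867351; 2,867,351 required, 2,867,213 in favor — not approved.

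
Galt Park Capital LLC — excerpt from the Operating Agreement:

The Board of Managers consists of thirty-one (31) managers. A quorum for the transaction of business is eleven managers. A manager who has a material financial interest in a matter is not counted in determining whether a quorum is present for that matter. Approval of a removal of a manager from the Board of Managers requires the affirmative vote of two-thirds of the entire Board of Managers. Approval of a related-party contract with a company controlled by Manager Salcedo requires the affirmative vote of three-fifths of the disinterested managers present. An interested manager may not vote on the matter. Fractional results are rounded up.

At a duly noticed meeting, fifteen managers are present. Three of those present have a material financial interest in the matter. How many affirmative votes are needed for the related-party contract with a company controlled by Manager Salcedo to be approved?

8

The related-party contract with a company controlled by Manager Salcedo requires three-fifths of the disinterested managers present (15 − 3 = 12).
3/5 of 12 = 7.20, rounded up to 8.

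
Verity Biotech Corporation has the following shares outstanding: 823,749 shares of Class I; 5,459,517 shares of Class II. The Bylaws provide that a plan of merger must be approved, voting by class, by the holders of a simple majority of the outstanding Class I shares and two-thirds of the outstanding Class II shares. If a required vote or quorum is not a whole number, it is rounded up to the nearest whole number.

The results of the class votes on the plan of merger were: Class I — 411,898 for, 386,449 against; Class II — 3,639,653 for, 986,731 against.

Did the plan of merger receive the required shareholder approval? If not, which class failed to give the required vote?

Class I: a majority of 823749 is 411875; 411,875 required, 411,898 in favor — approved.
Class II: 2/3 of 5459517 = 3639678; 3,639,678 required, 3,639,653 in favor — not approved.

Not approved — the Class II shares did not give the required vote.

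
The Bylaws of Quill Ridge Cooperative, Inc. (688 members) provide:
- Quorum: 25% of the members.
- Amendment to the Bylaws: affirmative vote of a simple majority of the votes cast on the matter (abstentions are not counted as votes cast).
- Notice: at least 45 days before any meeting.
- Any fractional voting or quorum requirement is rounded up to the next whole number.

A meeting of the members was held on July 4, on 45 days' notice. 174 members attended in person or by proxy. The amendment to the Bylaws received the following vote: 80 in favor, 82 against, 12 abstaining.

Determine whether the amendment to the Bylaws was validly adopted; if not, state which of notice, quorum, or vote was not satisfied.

Invalid — vote requirement not satisfied.

Notice: 45 days given; 45 required. Satisfied.
Quorum: 25% of 688 = 172; 174 present. Satisfied.
Vote: requires a majority of the votes cast (174 − 12 abstaining = 162); a majority of 162 is 82, so 82 needed; 80 in favor. Not satisfied.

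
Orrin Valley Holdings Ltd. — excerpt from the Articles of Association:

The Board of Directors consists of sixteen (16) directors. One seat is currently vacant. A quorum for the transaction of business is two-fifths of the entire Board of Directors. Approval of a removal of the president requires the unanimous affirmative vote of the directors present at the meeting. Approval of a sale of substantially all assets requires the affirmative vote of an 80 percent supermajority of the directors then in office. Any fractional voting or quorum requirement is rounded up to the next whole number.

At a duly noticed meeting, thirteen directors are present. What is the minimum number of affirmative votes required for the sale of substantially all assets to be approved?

The sale of substantially all assets requires four-fifths of the directors then in office (15).
4/5 of 15 = 12.

12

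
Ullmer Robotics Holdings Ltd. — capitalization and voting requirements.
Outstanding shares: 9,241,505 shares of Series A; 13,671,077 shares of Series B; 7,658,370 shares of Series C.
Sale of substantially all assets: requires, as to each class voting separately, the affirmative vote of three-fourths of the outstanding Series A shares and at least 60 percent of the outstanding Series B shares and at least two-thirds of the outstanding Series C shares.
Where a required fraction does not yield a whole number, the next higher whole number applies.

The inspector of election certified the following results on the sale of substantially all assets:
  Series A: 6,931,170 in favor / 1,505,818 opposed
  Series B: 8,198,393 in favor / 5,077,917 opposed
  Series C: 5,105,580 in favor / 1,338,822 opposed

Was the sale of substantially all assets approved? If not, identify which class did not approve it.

Not approved — the Series B shares did not give the required vote.

Series A: 3/4 of 9241505 = 6931128.75, rounded up to 6931129; 6,931,129 required, 6,931,170 in favor — approved.
Series B: 3/5 of 13671077 = 8202646.20, rounded up to 8202647; 8,202,647 required, 8,198,393 in favor — not approved.
Series C: 2/3 of 7658370 = 5105580; 5,105,580 required, 5,105,580 in favor — approved.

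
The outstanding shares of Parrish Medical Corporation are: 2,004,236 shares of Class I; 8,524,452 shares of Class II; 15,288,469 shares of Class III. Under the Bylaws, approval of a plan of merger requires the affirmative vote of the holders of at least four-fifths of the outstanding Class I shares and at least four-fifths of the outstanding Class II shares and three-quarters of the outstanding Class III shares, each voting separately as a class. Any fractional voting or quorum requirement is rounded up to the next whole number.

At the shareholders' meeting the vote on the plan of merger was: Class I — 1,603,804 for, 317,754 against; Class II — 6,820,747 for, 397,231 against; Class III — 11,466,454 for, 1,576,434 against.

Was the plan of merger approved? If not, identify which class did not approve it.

Class I: 4/5 of 2004236 = 1603388.80, rounded up to 1603389; 1,603,389 required, 1,603,804 in favor — approved.
Class II: 4/5 of 8524452 = 6819561.60, rounded up to 6819562; 6,819,562 required, 6,820,747 in favor — approved.
Class III: 3/4 of 15288469 = 11466351.75, rounded up to 11466352; 11,466,352 required, 11,466,454 in favor — approved.

Approved — every class gave the required vote.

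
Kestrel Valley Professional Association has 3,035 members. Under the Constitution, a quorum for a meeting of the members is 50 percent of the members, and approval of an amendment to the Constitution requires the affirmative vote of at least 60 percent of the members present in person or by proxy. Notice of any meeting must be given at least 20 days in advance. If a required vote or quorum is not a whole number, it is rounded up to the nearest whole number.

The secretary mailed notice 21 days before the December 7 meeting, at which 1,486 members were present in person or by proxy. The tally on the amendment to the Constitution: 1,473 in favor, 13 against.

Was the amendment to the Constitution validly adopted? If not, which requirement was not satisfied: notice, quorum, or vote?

Invalid — quorum requirement not satisfied.

Notice: 21 days given; 20 required. Satisfied.
Quorum: 50% of 3,035 = 1,517.50, rounded up to 1,518; 1,486 present. Not satisfied.
Vote: requires three-fifths of those present (1,486); 3/5 of 1486 = 891.60, rounded up to 892, so 892 needed; 1,473 in favor. Satisfied.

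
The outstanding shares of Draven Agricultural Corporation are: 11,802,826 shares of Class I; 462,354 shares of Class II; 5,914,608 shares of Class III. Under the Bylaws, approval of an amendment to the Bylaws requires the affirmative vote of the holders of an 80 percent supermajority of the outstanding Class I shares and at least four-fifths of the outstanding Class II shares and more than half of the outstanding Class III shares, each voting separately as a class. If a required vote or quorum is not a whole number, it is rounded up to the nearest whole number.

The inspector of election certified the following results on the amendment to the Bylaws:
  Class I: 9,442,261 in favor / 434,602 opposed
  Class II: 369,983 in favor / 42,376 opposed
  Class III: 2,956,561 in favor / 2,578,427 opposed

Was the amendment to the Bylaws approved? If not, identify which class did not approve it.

Not approved — the Class III shares did not give the required vote.

Class I: 4/5 of 11802826 = 9442260.80, rounded up to 9442261; 9,442,261 required, 9,442,261 in favor — approved.
Class II: 4/5 of 462354 = 369883.20, rounded up to 369884; 369,884 required, 369,983 in favor — approved.
Class III: a majority of 5914608 is 2957305; 2,957,305 required, 2,956,561 in favor — not approved.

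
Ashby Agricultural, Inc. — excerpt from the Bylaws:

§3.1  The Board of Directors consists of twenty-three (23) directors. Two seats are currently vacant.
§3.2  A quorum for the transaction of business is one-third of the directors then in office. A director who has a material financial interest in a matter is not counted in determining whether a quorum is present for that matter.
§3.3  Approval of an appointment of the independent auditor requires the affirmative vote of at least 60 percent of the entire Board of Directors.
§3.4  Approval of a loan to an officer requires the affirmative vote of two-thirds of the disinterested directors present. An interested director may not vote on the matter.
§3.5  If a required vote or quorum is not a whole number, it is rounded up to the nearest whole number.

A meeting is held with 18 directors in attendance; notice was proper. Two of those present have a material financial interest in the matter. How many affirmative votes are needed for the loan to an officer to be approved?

The loan to an officer requires two-thirds of the disinterested directors present (18 − 2 = 16).
2/3 of 16 = 10.67, rounded up to 11.

11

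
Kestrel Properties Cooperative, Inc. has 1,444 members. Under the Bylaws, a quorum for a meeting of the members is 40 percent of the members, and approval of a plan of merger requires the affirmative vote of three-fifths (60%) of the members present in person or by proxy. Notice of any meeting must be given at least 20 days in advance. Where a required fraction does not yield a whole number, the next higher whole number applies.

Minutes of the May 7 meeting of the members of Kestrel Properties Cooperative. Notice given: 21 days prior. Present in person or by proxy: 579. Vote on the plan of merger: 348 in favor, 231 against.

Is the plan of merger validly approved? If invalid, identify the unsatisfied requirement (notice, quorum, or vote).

Valid — all requirements satisfied.

Notice: 21 days given; 20 required. Satisfied.
Quorum: 40% of 1,444 = 577.60, rounded up to 578; 579 present. Satisfied.
Vote: requires three-fifths of those present (579); 3/5 of 579 = 347.40, rounded up to 348, so 348 needed; 348 in favor. Satisfied.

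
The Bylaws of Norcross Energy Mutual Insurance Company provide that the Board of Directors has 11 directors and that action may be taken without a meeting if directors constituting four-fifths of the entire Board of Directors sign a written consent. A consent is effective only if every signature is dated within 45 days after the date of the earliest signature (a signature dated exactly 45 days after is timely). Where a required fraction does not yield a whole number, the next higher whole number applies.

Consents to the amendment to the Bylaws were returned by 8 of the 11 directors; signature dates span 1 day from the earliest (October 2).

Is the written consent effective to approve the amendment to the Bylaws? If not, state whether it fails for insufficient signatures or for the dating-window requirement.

Not effective — insufficient signatures.

Signatures required: four-fifths of 11 — 4/5 of 11 = 8.80, rounded up to 9, so 9 needed; 8 signed. Insufficient.
Dating window: the latest signature is 1 day after the earliest; the limit is 45 days. Within the window.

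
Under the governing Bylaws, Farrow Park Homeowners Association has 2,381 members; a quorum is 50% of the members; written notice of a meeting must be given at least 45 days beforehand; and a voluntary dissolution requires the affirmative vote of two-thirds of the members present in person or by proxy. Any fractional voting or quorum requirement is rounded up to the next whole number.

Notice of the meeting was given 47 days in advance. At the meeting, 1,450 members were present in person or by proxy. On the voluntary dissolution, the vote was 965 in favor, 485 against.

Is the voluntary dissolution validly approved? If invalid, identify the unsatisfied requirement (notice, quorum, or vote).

Invalid — vote requirement not satisfied.

Notice: 47 days given; 45 required. Satisfied.
Quorum: 50% of 2,381 = 1,190.50, rounded up to 1,191; 1,450 present. Satisfied.
Vote: requires two-thirds of those present (1,450); 2/3 of 1450 = 966.67, rounded up to 967, so 967 needed; 965 in favor. Not satisfied.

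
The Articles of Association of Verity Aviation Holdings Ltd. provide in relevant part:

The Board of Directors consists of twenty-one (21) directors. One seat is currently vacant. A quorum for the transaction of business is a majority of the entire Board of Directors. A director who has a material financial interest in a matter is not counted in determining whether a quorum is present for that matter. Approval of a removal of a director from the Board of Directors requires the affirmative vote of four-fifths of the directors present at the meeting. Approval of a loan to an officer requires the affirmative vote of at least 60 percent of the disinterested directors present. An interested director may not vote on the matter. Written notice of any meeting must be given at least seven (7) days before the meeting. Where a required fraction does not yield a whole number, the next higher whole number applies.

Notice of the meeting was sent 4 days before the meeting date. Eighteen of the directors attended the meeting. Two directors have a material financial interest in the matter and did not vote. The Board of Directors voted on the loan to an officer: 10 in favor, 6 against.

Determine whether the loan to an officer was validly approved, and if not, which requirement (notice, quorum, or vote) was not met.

Invalid — notice requirement not satisfied.

Notice: 4 days given; 7 required (4 < 7). Not satisfied.
Quorum: 18 present, but the 2 interested directors do not count, leaving 16. Quorum is 11. Satisfied.
Vote: the loan to an officer requires three-fifths of the disinterested directors present (18 − 2 = 16). 3/5 of 16 = 9.60, rounded up to 10, so 10 affirmative votes are needed; 10 voted in favor. Satisfied.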